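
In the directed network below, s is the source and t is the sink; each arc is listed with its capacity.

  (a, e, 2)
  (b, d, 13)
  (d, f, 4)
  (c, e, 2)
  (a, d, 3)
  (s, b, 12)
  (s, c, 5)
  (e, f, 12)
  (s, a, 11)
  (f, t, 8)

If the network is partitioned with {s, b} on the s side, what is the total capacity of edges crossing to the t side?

29

Edges leaving {s, b}: s→a (11), s→c (5), b→d (13).
Cut capacity = 11 + 5 + 13 = 29.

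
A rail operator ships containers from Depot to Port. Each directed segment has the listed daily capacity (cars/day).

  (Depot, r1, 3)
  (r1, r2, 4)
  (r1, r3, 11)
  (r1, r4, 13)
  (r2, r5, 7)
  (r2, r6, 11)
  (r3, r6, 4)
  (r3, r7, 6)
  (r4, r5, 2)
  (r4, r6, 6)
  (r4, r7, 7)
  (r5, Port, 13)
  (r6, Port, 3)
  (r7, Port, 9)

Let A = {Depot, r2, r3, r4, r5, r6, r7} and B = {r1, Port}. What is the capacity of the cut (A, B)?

28

Edges leaving {Depot, r2, r3, r4, r5, r6, r7}: Depot→r1 (3), r5→Port (13), r6→Port (3), r7→Port (9).
Cut capacity = 3 + 13 + 3 + 9 = 28.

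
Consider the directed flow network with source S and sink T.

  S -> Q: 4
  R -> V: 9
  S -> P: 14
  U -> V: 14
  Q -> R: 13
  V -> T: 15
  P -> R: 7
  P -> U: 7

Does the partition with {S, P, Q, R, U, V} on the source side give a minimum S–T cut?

Given cut capacity: 15 = 15.
Augment S→P→R→V→T: bottleneck 7, flow now 7.
Augment S→P→U→V→T: bottleneck 7, flow now 14.
Augment S→Q→R→V→T: bottleneck 1, flow now 15.
No augmenting path remains; maximum flow = 15.
Cut capacity 15 equals the max flow, so it is a minimum cut.

Yes — it is a minimum cut (capacity 15).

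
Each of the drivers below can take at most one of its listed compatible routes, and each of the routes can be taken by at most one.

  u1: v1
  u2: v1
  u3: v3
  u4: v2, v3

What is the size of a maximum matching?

Unit-capacity flow: source→left, listed edges, right→sink; max matching = max flow.
Augmenting path u1→v1 (+1); matched 1.
Augmenting path u3→v3 (+1); matched 2.
Augmenting path u4→v2 (+1); matched 3.
No augmenting path remains; maximum matching = 3.
König certificate: {u3, u4, v1} is a vertex cover of size 3 (every listed pair touches it), so no matching can be larger.

3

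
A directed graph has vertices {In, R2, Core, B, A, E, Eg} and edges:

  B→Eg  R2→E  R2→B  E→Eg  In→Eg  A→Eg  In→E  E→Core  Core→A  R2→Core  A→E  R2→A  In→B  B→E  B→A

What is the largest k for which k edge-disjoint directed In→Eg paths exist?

3

Assign every edge capacity 1; by Menger, the answer equals the max flow.
Path In→Eg (+1); total 1.
Path In→B→Eg (+1); total 2.
Path In→E→Eg (+1); total 3.
No residual In→Eg path; max flow = 3.
Certifying cut of size 3: {In→B, In→E, In→Eg}.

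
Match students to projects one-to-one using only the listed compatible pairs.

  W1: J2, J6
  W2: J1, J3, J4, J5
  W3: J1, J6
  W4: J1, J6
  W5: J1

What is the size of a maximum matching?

Unit-capacity flow: source→left, listed edges, right→sink; max matching = max flow.
Augmenting path W1→J2 (+1); matched 1.
Augmenting path W2→J1 (+1); matched 2.
Augmenting path W3→J6 (+1); matched 3.
Augmenting path W4→J1→W2→J3 (+1); matched 4.
No augmenting path remains; maximum matching = 4.
König certificate: {W1, W2, J1, J6} is a vertex cover of size 4 (every listed pair touches it), so no matching can be larger.

4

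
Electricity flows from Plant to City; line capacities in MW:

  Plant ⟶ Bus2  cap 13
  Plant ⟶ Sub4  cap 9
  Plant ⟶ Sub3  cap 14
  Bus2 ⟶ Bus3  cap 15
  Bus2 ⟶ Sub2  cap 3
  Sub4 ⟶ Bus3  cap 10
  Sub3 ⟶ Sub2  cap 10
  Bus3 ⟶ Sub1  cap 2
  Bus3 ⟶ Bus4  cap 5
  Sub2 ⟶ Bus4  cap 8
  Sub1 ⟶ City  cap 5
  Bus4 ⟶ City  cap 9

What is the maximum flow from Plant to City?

Augment Plant→Bus2→Bus3→Sub1→City: bottleneck 2, flow now 2.
Augment Plant→Bus2→Bus3→Bus4→City: bottleneck 5, flow now 7.
Augment Plant→Bus2→Sub2→Bus4→City: bottleneck 3, flow now 10.
Augment Plant→Sub3→Sub2→Bus4→City: bottleneck 1, flow now 11.
No augmenting path remains; maximum flow = 11.
In the residual graph, reachable from Plant: {Plant, Bus2, Sub4, Sub3, Bus3, Sub2, Bus4}.
Min-cut edges: Bus3→Sub1 (2), Bus4→City (9); capacity 2 + 9 = 11.
This cut is saturated, so no flow can exceed 11.

11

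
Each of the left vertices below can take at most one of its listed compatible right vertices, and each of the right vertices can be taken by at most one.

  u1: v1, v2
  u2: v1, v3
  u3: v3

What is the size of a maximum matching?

3

Unit-capacity flow: source→left, listed edges, right→sink; max matching = max flow.
Augmenting path u1→v1 (+1); matched 1.
Augmenting path u2→v3 (+1); matched 2.
Augmenting path u3→v3→u2→v1→u1→v2 (+1); matched 3.
No augmenting path remains; maximum matching = 3.
König certificate: {u1, u2, u3} is a vertex cover of size 3 (every listed pair touches it), so no matching can be larger.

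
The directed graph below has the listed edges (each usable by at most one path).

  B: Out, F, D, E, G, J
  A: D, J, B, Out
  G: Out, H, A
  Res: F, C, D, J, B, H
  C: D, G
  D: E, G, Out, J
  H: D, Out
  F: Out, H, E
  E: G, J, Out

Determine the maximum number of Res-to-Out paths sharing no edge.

Assign every edge capacity 1; by Menger, the answer equals the max flow.
Path Res→B→Out (+1); total 1.
Path Res→D→Out (+1); total 2.
Path Res→F→Out (+1); total 3.
Path Res→H→Out (+1); total 4.
Path Res→C→G→Out (+1); total 5.
No residual Res→Out path; max flow = 5.
Certifying cut of size 5: {Res→B, Res→C, Res→D, Res→F, Res→H}.

5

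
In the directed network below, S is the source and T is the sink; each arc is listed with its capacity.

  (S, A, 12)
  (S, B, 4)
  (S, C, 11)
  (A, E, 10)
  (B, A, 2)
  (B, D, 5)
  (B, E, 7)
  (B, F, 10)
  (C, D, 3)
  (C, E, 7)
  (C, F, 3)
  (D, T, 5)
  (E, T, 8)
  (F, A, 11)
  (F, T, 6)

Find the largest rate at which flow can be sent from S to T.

18

Augment S→A→E→T: bottleneck 8, flow now 8.
Augment S→B→D→T: bottleneck 4, flow now 12.
Augment S→C→D→T: bottleneck 1, flow now 13.
Augment S→C→F→T: bottleneck 3, flow now 16.
Augment S→C→D→B→F→T: bottleneck 2, flow now 18. (uses reverse residual edge)
No augmenting path remains; maximum flow = 18.
In the residual graph, reachable from S: {S, A, C, E}.
Min-cut edges: S→B (4), C→D (3), C→F (3), E→T (8); capacity 4 + 3 + 3 + 8 = 18.
This cut is saturated, so no flow can exceed 18.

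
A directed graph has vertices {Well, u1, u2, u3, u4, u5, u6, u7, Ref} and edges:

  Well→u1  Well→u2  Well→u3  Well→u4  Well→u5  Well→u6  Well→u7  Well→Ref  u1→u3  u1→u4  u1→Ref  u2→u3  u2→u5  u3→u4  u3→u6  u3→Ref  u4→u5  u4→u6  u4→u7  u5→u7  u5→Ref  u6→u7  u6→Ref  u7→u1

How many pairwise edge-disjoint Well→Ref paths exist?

5

Assign every edge capacity 1; by Menger, the answer equals the max flow.
Path Well→Ref (+1); total 1.
Path Well→u1→Ref (+1); total 2.
Path Well→u3→Ref (+1); total 3.
Path Well→u5→Ref (+1); total 4.
Path Well→u6→Ref (+1); total 5.
No residual Well→Ref path; max flow = 5.
Certifying cut of size 5: {Well→Ref, u1→Ref, u3→Ref, u5→Ref, u6→Ref}.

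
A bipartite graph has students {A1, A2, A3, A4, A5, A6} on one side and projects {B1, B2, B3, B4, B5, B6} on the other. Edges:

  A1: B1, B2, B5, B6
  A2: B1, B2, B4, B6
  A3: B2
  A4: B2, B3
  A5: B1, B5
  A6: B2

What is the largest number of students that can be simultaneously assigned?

5

Unit-capacity flow: source→left, listed edges, right→sink; max matching = max flow.
Augmenting path A1→B1 (+1); matched 1.
Augmenting path A2→B2 (+1); matched 2.
Augmenting path A4→B3 (+1); matched 3.
Augmenting path A5→B5 (+1); matched 4.
Augmenting path A3→B2→A2→B4 (+1); matched 5.
No augmenting path remains; maximum matching = 5.
König certificate: {A1, A2, A4, A5, B2} is a vertex cover of size 5 (every listed pair touches it), so no matching can be larger.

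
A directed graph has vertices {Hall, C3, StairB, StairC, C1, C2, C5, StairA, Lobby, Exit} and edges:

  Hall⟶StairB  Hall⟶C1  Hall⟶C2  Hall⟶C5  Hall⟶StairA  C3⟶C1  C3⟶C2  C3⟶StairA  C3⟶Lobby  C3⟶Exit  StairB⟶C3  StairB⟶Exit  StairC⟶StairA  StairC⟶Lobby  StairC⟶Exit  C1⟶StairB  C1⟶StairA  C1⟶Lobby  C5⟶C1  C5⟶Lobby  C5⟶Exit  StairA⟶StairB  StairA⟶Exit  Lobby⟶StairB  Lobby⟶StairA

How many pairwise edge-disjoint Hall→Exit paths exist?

4

Assign every edge capacity 1; by Menger, the answer equals the max flow.
Path Hall→StairB→Exit (+1); total 1.
Path Hall→C5→Exit (+1); total 2.
Path Hall→StairA→Exit (+1); total 3.
Path Hall→C1→StairB→C3→Exit (+1); total 4.
No residual Hall→Exit path; max flow = 4.
Certifying cut of size 4: {Hall→C1, Hall→C5, Hall→StairA, Hall→StairB}.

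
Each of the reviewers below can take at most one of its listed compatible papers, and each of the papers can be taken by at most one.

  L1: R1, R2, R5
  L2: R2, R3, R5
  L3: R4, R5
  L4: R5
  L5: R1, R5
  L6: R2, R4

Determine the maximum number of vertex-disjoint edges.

5

Unit-capacity flow: source→left, listed edges, right→sink; max matching = max flow.
Augmenting path L1→R1 (+1); matched 1.
Augmenting path L2→R2 (+1); matched 2.
Augmenting path L3→R4 (+1); matched 3.
Augmenting path L4→R5 (+1); matched 4.
Augmenting path L6→R2→L2→R3 (+1); matched 5.
No augmenting path remains; maximum matching = 5.
König certificate: {L2, R1, R2, R4, R5} is a vertex cover of size 5 (every listed pair touches it), so no matching can be larger.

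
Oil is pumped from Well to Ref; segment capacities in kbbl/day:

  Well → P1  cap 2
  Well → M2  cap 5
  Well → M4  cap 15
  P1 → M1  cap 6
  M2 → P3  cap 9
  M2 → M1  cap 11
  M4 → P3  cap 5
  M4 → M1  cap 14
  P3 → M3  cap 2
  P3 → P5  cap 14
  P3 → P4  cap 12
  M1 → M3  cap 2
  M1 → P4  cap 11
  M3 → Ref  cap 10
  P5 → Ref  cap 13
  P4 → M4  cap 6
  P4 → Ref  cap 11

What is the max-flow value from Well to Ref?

Augment Well→P1→M1→M3→Ref: bottleneck 2, flow now 2.
Augment Well→M2→P3→M3→Ref: bottleneck 2, flow now 4.
Augment Well→M2→P3→P5→Ref: bottleneck 3, flow now 7.
Augment Well→M4→P3→P5→Ref: bottleneck 5, flow now 12.
Augment Well→M4→M1→P4→Ref: bottleneck 10, flow now 22.
No augmenting path remains; maximum flow = 22.
In the residual graph, reachable from Well: {Well}.
Min-cut edges: Well→P1 (2), Well→M2 (5), Well→M4 (15); capacity 2 + 5 + 15 = 22.
This cut is saturated, so no flow can exceed 22.

22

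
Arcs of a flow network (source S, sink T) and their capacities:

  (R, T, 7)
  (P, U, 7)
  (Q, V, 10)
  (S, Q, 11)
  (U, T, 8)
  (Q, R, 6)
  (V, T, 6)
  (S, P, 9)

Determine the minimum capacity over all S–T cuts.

Augment S→P→U→T: bottleneck 7, flow now 7.
Augment S→Q→R→T: bottleneck 6, flow now 13.
Augment S→Q→V→T: bottleneck 5, flow now 18.
No augmenting path remains; maximum flow = 18.
By max-flow min-cut, the minimum cut capacity equals the max flow.
In the residual graph, reachable from S: {S, P}.
Min-cut edges: S→Q (11), P→U (7); capacity 11 + 7 = 18.

18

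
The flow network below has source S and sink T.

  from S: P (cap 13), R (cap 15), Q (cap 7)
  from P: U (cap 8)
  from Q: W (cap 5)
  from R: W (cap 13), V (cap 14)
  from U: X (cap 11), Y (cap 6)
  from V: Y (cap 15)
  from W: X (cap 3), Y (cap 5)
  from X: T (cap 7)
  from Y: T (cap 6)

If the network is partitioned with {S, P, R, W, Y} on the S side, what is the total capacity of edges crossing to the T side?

38

Edges leaving {S, P, R, W, Y}: S→Q (7), P→U (8), R→V (14), W→X (3), Y→T (6).
Cut capacity = 7 + 8 + 14 + 3 + 6 = 38.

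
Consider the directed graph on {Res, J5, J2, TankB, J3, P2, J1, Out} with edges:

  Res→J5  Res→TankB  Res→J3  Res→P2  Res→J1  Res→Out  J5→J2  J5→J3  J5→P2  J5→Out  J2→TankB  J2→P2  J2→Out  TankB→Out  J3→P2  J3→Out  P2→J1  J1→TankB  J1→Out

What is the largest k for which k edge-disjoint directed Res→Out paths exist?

Assign every edge capacity 1; by Menger, the answer equals the max flow.
Path Res→Out (+1); total 1.
Path Res→J5→Out (+1); total 2.
Path Res→TankB→Out (+1); total 3.
Path Res→J3→Out (+1); total 4.
Path Res→J1→Out (+1); total 5.
No residual Res→Out path; max flow = 5.
Certifying cut of size 5: {J1→Out, Res→J3, Res→J5, Res→Out, TankB→Out}.

5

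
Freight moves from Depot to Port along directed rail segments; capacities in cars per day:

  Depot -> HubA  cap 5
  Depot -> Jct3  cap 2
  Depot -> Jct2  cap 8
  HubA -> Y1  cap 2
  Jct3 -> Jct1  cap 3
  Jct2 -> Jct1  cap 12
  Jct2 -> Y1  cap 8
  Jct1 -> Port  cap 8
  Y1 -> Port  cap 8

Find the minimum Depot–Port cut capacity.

12

Augment Depot→HubA→Y1→Port: bottleneck 2, flow now 2.
Augment Depot→Jct3→Jct1→Port: bottleneck 2, flow now 4.
Augment Depot→Jct2→Jct1→Port: bottleneck 6, flow now 10.
Augment Depot→Jct2→Y1→Port: bottleneck 2, flow now 12.
No augmenting path remains; maximum flow = 12.
By max-flow min-cut, the minimum cut capacity equals the max flow.
In the residual graph, reachable from Depot: {Depot, HubA}.
Min-cut edges: Depot→Jct3 (2), Depot→Jct2 (8), HubA→Y1 (2); capacity 2 + 8 + 2 = 12.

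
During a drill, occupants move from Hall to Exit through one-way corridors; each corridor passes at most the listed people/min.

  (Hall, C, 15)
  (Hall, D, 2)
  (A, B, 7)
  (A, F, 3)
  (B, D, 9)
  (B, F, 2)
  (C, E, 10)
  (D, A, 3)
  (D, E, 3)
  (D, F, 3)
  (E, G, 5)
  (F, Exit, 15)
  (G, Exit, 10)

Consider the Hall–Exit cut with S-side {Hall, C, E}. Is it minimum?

Yes — it is a minimum cut (capacity 7).

Given cut capacity: 2 + 5 = 7.
Augment Hall→D→F→Exit: bottleneck 2, flow now 2.
Augment Hall→C→E→G→Exit: bottleneck 5, flow now 7.
No augmenting path remains; maximum flow = 7.
Cut capacity 7 equals the max flow, so it is a minimum cut.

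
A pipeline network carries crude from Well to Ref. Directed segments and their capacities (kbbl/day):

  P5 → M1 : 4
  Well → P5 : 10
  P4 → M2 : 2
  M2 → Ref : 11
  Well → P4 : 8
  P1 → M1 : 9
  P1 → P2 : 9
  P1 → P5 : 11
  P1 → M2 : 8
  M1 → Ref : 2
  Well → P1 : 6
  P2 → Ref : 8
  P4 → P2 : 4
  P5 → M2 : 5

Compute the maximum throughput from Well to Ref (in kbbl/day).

19

Augment Well→P4→M2→Ref: bottleneck 2, flow now 2.
Augment Well→P4→P2→Ref: bottleneck 4, flow now 6.
Augment Well→P5→M2→Ref: bottleneck 5, flow now 11.
Augment Well→P5→M1→Ref: bottleneck 2, flow now 13.
Augment Well→P1→M2→Ref: bottleneck 4, flow now 17.
Augment Well→P1→P2→Ref: bottleneck 2, flow now 19.
No augmenting path remains; maximum flow = 19.
In the residual graph, reachable from Well: {Well, P4, P5, M1}.
Min-cut edges: Well→P1 (6), P4→M2 (2), P4→P2 (4), P5→M2 (5), M1→Ref (2); capacity 6 + 2 + 4 + 5 + 2 = 19.
This cut is saturated, so no flow can exceed 19.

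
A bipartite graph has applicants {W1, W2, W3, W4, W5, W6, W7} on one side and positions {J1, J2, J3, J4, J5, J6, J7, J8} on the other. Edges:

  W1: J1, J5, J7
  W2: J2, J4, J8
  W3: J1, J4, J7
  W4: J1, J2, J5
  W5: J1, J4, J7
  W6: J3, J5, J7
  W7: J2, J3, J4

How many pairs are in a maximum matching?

7

Unit-capacity flow: source→left, listed edges, right→sink; max matching = max flow.
Augmenting path W1→J1 (+1); matched 1.
Augmenting path W2→J2 (+1); matched 2.
Augmenting path W3→J4 (+1); matched 3.
Augmenting path W4→J5 (+1); matched 4.
Augmenting path W5→J7 (+1); matched 5.
Augmenting path W6→J3 (+1); matched 6.
Augmenting path W7→J2→W2→J8 (+1); matched 7.
No augmenting path remains; maximum matching = 7.
König certificate: {W1, W2, W3, W4, W5, W6, W7} is a vertex cover of size 7 (every listed pair touches it), so no matching can be larger.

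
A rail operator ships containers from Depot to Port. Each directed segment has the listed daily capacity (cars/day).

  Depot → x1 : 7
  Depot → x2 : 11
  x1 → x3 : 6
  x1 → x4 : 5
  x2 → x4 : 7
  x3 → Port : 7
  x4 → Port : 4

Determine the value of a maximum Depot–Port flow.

Augment Depot→x1→x3→Port: bottleneck 6, flow now 6.
Augment Depot→x1→x4→Port: bottleneck 1, flow now 7.
Augment Depot→x2→x4→Port: bottleneck 3, flow now 10.
No augmenting path remains; maximum flow = 10.
In the residual graph, reachable from Depot: {Depot, x1, x2, x4}.
Min-cut edges: x1→x3 (6), x4→Port (4); capacity 6 + 4 = 10.
This cut is saturated, so no flow can exceed 10.

10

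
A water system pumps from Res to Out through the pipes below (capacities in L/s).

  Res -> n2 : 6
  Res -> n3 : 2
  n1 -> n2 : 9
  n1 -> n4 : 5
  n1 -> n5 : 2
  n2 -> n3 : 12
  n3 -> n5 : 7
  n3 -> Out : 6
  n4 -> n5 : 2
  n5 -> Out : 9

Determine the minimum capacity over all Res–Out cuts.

8

Augment Res→n3→Out: bottleneck 2, flow now 2.
Augment Res→n2→n3→Out: bottleneck 4, flow now 6.
Augment Res→n2→n3→n5→Out: bottleneck 2, flow now 8.
No augmenting path remains; maximum flow = 8.
By max-flow min-cut, the minimum cut capacity equals the max flow.
In the residual graph, reachable from Res: {Res}.
Min-cut edges: Res→n2 (6), Res→n3 (2); capacity 6 + 2 = 8.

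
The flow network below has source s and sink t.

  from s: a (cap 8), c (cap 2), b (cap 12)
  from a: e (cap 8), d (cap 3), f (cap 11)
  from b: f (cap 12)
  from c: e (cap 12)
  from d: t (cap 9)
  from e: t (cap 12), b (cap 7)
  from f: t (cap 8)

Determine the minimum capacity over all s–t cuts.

18

Augment s→a→d→t: bottleneck 3, flow now 3.
Augment s→a→e→t: bottleneck 5, flow now 8.
Augment s→b→f→t: bottleneck 8, flow now 16.
Augment s→c→e→t: bottleneck 2, flow now 18.
No augmenting path remains; maximum flow = 18.
By max-flow min-cut, the minimum cut capacity equals the max flow.
In the residual graph, reachable from s: {s, b, f}.
Min-cut edges: s→a (8), s→c (2), f→t (8); capacity 8 + 2 + 8 = 18.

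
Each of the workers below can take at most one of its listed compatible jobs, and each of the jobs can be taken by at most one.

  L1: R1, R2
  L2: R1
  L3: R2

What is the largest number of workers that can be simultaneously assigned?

2

Unit-capacity flow: source→left, listed edges, right→sink; max matching = max flow.
Augmenting path L1→R1 (+1); matched 1.
Augmenting path L3→R2 (+1); matched 2.
No augmenting path remains; maximum matching = 2.
König certificate: {R1, R2} is a vertex cover of size 2 (every listed pair touches it), so no matching can be larger.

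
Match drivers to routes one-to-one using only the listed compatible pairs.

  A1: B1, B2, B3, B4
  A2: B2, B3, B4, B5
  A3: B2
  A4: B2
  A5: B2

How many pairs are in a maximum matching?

Unit-capacity flow: source→left, listed edges, right→sink; max matching = max flow.
Augmenting path A1→B1 (+1); matched 1.
Augmenting path A2→B2 (+1); matched 2.
Augmenting path A3→B2→A2→B3 (+1); matched 3.
No augmenting path remains; maximum matching = 3.
König certificate: {A1, A2, B2} is a vertex cover of size 3 (every listed pair touches it), so no matching can be larger.

3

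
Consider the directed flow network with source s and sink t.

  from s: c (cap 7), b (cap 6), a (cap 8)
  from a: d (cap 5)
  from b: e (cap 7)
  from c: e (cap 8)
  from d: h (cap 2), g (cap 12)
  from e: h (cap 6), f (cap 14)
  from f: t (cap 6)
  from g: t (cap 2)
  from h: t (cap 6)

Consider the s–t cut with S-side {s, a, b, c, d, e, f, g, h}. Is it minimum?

Yes — it is a minimum cut (capacity 14).

Given cut capacity: 6 + 2 + 6 = 14.
Augment s→a→d→g→t: bottleneck 2, flow now 2.
Augment s→a→d→h→t: bottleneck 2, flow now 4.
Augment s→b→e→f→t: bottleneck 6, flow now 10.
Augment s→c→e→h→t: bottleneck 4, flow now 14.
No augmenting path remains; maximum flow = 14.
Cut capacity 14 equals the max flow, so it is a minimum cut.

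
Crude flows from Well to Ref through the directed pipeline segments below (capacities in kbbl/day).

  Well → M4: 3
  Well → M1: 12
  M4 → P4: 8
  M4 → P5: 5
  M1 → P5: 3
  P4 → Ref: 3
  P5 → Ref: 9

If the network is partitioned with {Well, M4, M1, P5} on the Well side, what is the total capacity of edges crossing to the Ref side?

Edges leaving {Well, M4, M1, P5}: M4→P4 (8), P5→Ref (9).
Cut capacity = 8 + 9 = 17.

17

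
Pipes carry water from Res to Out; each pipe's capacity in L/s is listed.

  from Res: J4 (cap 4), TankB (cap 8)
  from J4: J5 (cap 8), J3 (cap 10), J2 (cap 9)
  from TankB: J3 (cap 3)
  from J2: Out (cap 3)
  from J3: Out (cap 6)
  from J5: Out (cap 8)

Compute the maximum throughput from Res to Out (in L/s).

7

Augment Res→J4→J2→Out: bottleneck 3, flow now 3.
Augment Res→J4→J3→Out: bottleneck 1, flow now 4.
Augment Res→TankB→J3→Out: bottleneck 3, flow now 7.
No augmenting path remains; maximum flow = 7.
In the residual graph, reachable from Res: {Res, TankB}.
Min-cut edges: Res→J4 (4), TankB→J3 (3); capacity 4 + 3 = 7.
This cut is saturated, so no flow can exceed 7.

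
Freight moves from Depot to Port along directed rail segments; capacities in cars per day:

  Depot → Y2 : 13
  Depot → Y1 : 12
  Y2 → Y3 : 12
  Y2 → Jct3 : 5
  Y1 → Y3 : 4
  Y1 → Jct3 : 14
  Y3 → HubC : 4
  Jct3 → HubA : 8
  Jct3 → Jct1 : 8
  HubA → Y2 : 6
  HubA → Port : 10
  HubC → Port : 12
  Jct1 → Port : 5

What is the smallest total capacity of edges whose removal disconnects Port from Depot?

17

Augment Depot→Y2→Y3→HubC→Port: bottleneck 4, flow now 4.
Augment Depot→Y2→Jct3→HubA→Port: bottleneck 5, flow now 9.
Augment Depot→Y1→Jct3→HubA→Port: bottleneck 3, flow now 12.
Augment Depot→Y1→Jct3→Jct1→Port: bottleneck 5, flow now 17.
No augmenting path remains; maximum flow = 17.
By max-flow min-cut, the minimum cut capacity equals the max flow.
In the residual graph, reachable from Depot: {Depot, Y2, Y1, Y3, Jct3, Jct1}.
Min-cut edges: Y3→HubC (4), Jct3→HubA (8), Jct1→Port (5); capacity 4 + 8 + 5 = 17.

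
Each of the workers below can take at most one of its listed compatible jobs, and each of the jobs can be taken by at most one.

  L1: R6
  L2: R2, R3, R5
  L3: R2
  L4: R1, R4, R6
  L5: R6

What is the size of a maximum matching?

Unit-capacity flow: source→left, listed edges, right→sink; max matching = max flow.
Augmenting path L1→R6 (+1); matched 1.
Augmenting path L2→R2 (+1); matched 2.
Augmenting path L4→R1 (+1); matched 3.
Augmenting path L3→R2→L2→R3 (+1); matched 4.
No augmenting path remains; maximum matching = 4.
König certificate: {L2, L3, L4, R6} is a vertex cover of size 4 (every listed pair touches it), so no matching can be larger.

4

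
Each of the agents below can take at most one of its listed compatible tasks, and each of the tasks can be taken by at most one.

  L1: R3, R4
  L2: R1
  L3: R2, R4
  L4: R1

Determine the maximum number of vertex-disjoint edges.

Unit-capacity flow: source→left, listed edges, right→sink; max matching = max flow.
Augmenting path L1→R3 (+1); matched 1.
Augmenting path L2→R1 (+1); matched 2.
Augmenting path L3→R2 (+1); matched 3.
No augmenting path remains; maximum matching = 3.
König certificate: {L1, L3, R1} is a vertex cover of size 3 (every listed pair touches it), so no matching can be larger.

3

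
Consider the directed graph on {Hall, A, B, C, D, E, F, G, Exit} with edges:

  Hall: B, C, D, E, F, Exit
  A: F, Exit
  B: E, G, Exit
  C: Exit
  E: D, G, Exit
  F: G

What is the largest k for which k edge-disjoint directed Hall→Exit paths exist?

Assign every edge capacity 1; by Menger, the answer equals the max flow.
Path Hall→Exit (+1); total 1.
Path Hall→B→Exit (+1); total 2.
Path Hall→C→Exit (+1); total 3.
Path Hall→E→Exit (+1); total 4.
No residual Hall→Exit path; max flow = 4.
Certifying cut of size 4: {Hall→B, Hall→C, Hall→E, Hall→Exit}.

4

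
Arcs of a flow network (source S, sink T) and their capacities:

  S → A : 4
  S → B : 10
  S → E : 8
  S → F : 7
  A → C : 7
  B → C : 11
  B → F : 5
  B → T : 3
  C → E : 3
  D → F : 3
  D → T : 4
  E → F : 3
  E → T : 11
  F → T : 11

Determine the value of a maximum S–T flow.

Augment S→B→T: bottleneck 3, flow now 3.
Augment S→E→T: bottleneck 8, flow now 11.
Augment S→F→T: bottleneck 7, flow now 18.
Augment S→B→F→T: bottleneck 4, flow now 22.
Augment S→A→C→E→T: bottleneck 3, flow now 25.
No augmenting path remains; maximum flow = 25.
In the residual graph, reachable from S: {S, A, B, C, F}.
Min-cut edges: S→E (8), B→T (3), C→E (3), F→T (11); capacity 8 + 3 + 3 + 11 = 25.
This cut is saturated, so no flow can exceed 25.

25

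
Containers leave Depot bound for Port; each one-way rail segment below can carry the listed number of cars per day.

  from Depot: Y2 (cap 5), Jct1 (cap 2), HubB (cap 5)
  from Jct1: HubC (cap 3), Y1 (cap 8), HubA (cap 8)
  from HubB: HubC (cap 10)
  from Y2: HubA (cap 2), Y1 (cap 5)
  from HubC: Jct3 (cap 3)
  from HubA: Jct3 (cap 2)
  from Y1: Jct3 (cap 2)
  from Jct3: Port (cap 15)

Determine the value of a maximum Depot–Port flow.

Augment Depot→Jct1→HubC→Jct3→Port: bottleneck 2, flow now 2.
Augment Depot→HubB→HubC→Jct3→Port: bottleneck 1, flow now 3.
Augment Depot→Y2→HubA→Jct3→Port: bottleneck 2, flow now 5.
Augment Depot→Y2→Y1→Jct3→Port: bottleneck 2, flow now 7.
No augmenting path remains; maximum flow = 7.
In the residual graph, reachable from Depot: {Depot, Jct1, HubB, Y2, HubC, HubA, Y1}.
Min-cut edges: HubC→Jct3 (3), HubA→Jct3 (2), Y1→Jct3 (2); capacity 3 + 2 + 2 = 7.
This cut is saturated, so no flow can exceed 7.

7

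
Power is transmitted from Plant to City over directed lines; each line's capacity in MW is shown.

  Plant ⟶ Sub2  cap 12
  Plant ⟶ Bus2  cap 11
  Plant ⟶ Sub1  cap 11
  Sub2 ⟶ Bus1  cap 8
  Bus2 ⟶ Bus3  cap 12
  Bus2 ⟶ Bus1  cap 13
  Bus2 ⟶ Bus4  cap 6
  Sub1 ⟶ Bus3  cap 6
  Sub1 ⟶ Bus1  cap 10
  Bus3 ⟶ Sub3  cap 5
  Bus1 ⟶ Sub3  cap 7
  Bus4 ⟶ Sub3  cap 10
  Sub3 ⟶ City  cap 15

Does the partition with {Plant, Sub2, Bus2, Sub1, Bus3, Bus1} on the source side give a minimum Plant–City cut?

Given cut capacity: 6 + 5 + 7 = 18.
Augment Plant→Sub2→Bus1→Sub3→City: bottleneck 7, flow now 7.
Augment Plant→Bus2→Bus3→Sub3→City: bottleneck 5, flow now 12.
Augment Plant→Bus2→Bus4→Sub3→City: bottleneck 3, flow now 15.
No augmenting path remains; maximum flow = 15.
In the residual graph, reachable from Plant: {Plant, Sub2, Bus2, Sub1, Bus3, Bus1, Bus4, Sub3}.
Min-cut edges: Sub3→City (15); capacity 15 = 15.
Cut capacity 18 exceeds the max flow 15, so it is not minimum.

No — its capacity is 18, but the minimum cut has capacity 15.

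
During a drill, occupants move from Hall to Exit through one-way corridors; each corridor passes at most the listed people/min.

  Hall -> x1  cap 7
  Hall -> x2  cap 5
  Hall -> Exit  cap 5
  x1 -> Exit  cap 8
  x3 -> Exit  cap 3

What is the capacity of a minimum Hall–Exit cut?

12

Augment Hall→Exit: bottleneck 5, flow now 5.
Augment Hall→x1→Exit: bottleneck 7, flow now 12.
No augmenting path remains; maximum flow = 12.
By max-flow min-cut, the minimum cut capacity equals the max flow.
In the residual graph, reachable from Hall: {Hall, x2}.
Min-cut edges: Hall→x1 (7), Hall→Exit (5); capacity 7 + 5 = 12.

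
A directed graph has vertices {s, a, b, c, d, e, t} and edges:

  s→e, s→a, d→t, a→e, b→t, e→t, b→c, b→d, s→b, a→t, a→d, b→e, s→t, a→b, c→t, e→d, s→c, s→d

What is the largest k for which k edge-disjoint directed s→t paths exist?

Assign every edge capacity 1; by Menger, the answer equals the max flow.
Path s→t (+1); total 1.
Path s→a→t (+1); total 2.
Path s→b→t (+1); total 3.
Path s→c→t (+1); total 4.
Path s→d→t (+1); total 5.
Path s→e→t (+1); total 6.
No residual s→t path; max flow = 6.
Certifying cut of size 6: {s→a, s→b, s→c, s→d, s→e, s→t}.

6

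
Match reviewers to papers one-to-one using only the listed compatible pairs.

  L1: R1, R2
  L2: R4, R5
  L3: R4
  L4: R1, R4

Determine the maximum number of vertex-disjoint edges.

4

Unit-capacity flow: source→left, listed edges, right→sink; max matching = max flow.
Augmenting path L1→R1 (+1); matched 1.
Augmenting path L2→R4 (+1); matched 2.
Augmenting path L3→R4→L2→R5 (+1); matched 3.
Augmenting path L4→R1→L1→R2 (+1); matched 4.
No augmenting path remains; maximum matching = 4.
König certificate: {L1, L2, L3, L4} is a vertex cover of size 4 (every listed pair touches it), so no matching can be larger.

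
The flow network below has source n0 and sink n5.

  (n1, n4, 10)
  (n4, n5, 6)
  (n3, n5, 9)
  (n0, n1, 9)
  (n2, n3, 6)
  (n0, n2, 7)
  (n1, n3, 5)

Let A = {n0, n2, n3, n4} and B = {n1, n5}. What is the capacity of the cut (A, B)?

Edges leaving {n0, n2, n3, n4}: n0→n1 (9), n3→n5 (9), n4→n5 (6).
Cut capacity = 9 + 9 + 6 = 24.

24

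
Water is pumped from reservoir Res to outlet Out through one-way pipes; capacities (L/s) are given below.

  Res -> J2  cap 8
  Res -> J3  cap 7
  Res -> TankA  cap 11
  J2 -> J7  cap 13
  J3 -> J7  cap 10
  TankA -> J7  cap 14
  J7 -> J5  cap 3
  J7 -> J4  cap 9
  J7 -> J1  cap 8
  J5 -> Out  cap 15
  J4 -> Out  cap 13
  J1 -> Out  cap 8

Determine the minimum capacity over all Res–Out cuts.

20

Augment Res→J2→J7→J5→Out: bottleneck 3, flow now 3.
Augment Res→J2→J7→J4→Out: bottleneck 5, flow now 8.
Augment Res→J3→J7→J4→Out: bottleneck 4, flow now 12.
Augment Res→J3→J7→J1→Out: bottleneck 3, flow now 15.
Augment Res→TankA→J7→J1→Out: bottleneck 5, flow now 20.
No augmenting path remains; maximum flow = 20.
By max-flow min-cut, the minimum cut capacity equals the max flow.
In the residual graph, reachable from Res: {Res, J2, J3, TankA, J7}.
Min-cut edges: J7→J5 (3), J7→J4 (9), J7→J1 (8); capacity 3 + 9 + 8 = 20.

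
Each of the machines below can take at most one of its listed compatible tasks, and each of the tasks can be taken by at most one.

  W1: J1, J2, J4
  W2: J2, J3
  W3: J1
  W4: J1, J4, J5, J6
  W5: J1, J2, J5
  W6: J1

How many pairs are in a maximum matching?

5

Unit-capacity flow: source→left, listed edges, right→sink; max matching = max flow.
Augmenting path W1→J1 (+1); matched 1.
Augmenting path W2→J2 (+1); matched 2.
Augmenting path W4→J4 (+1); matched 3.
Augmenting path W5→J5 (+1); matched 4.
Augmenting path W3→J1→W1→J2→W2→J3 (+1); matched 5.
No augmenting path remains; maximum matching = 5.
König certificate: {W1, W2, W4, W5, J1} is a vertex cover of size 5 (every listed pair touches it), so no matching can be larger.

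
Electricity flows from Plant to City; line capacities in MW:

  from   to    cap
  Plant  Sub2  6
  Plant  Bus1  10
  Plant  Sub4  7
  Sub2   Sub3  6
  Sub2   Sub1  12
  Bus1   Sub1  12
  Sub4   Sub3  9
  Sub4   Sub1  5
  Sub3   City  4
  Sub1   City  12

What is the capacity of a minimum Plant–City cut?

16

Augment Plant→Sub2→Sub3→City: bottleneck 4, flow now 4.
Augment Plant→Sub2→Sub1→City: bottleneck 2, flow now 6.
Augment Plant→Bus1→Sub1→City: bottleneck 10, flow now 16.
No augmenting path remains; maximum flow = 16.
By max-flow min-cut, the minimum cut capacity equals the max flow.
In the residual graph, reachable from Plant: {Plant, Sub2, Bus1, Sub4, Sub3, Sub1}.
Min-cut edges: Sub3→City (4), Sub1→City (12); capacity 4 + 12 = 16.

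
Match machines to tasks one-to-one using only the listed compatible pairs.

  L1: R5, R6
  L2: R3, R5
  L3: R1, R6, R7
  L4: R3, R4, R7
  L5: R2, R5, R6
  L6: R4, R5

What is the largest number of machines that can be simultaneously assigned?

6

Unit-capacity flow: source→left, listed edges, right→sink; max matching = max flow.
Augmenting path L1→R5 (+1); matched 1.
Augmenting path L2→R3 (+1); matched 2.
Augmenting path L3→R1 (+1); matched 3.
Augmenting path L4→R4 (+1); matched 4.
Augmenting path L5→R2 (+1); matched 5.
Augmenting path L6→R4→L4→R7 (+1); matched 6.
No augmenting path remains; maximum matching = 6.
König certificate: {L1, L2, L3, L4, L5, L6} is a vertex cover of size 6 (every listed pair touches it), so no matching can be larger.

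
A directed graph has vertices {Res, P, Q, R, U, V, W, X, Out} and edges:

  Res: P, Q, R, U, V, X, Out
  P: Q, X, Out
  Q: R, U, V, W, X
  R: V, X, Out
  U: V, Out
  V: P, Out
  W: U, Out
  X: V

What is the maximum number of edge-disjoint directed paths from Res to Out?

Assign every edge capacity 1; by Menger, the answer equals the max flow.
Path Res→Out (+1); total 1.
Path Res→P→Out (+1); total 2.
Path Res→R→Out (+1); total 3.
Path Res→U→Out (+1); total 4.
Path Res→V→Out (+1); total 5.
Path Res→Q→W→Out (+1); total 6.
No residual Res→Out path; max flow = 6.
Certifying cut of size 6: {P→Out, Q→W, R→Out, Res→Out, U→Out, V→Out}.

6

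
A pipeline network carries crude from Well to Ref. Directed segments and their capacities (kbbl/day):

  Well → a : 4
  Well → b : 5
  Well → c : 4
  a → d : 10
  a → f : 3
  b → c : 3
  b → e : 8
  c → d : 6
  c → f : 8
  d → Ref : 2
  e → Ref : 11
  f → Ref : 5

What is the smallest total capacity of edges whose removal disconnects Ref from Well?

Augment Well→a→d→Ref: bottleneck 2, flow now 2.
Augment Well→a→f→Ref: bottleneck 2, flow now 4.
Augment Well→b→e→Ref: bottleneck 5, flow now 9.
Augment Well→c→f→Ref: bottleneck 3, flow now 12.
No augmenting path remains; maximum flow = 12.
By max-flow min-cut, the minimum cut capacity equals the max flow.
In the residual graph, reachable from Well: {Well, a, c, d, f}.
Min-cut edges: Well→b (5), d→Ref (2), f→Ref (5); capacity 5 + 2 + 5 = 12.

12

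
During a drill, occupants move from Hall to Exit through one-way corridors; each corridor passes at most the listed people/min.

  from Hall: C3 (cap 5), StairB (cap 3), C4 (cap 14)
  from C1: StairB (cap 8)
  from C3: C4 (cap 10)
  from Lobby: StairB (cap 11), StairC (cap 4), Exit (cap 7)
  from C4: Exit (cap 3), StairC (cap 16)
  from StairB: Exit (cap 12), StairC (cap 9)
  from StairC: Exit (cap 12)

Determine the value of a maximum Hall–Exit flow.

Augment Hall→C4→Exit: bottleneck 3, flow now 3.
Augment Hall→StairB→Exit: bottleneck 3, flow now 6.
Augment Hall→C4→StairC→Exit: bottleneck 11, flow now 17.
Augment Hall→C3→C4→StairC→Exit: bottleneck 1, flow now 18.
No augmenting path remains; maximum flow = 18.
In the residual graph, reachable from Hall: {Hall, C3, C4, StairC}.
Min-cut edges: Hall→StairB (3), C4→Exit (3), StairC→Exit (12); capacity 3 + 3 + 12 = 18.
This cut is saturated, so no flow can exceed 18.

18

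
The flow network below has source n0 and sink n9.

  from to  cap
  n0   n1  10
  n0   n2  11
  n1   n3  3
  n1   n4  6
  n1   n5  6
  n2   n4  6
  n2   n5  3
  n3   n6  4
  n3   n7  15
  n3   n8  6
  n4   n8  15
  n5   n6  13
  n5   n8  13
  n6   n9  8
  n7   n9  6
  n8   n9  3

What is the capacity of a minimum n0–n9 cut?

Augment n0→n1→n3→n6→n9: bottleneck 3, flow now 3.
Augment n0→n1→n4→n8→n9: bottleneck 3, flow now 6.
Augment n0→n1→n5→n6→n9: bottleneck 4, flow now 10.
Augment n0→n2→n5→n6→n9: bottleneck 1, flow now 11.
Augment n0→n2→n5→n6→n3→n7→n9: bottleneck 2, flow now 13. (uses reverse residual edge)
Augment n0→n2→n4→n1→n5→n6→n3→n7→n9: bottleneck 1, flow now 14. (uses reverse residual edge)
No augmenting path remains; maximum flow = 14.
By max-flow min-cut, the minimum cut capacity equals the max flow.
In the residual graph, reachable from n0: {n0, n1, n2, n4, n5, n6, n8}.
Min-cut edges: n1→n3 (3), n6→n9 (8), n8→n9 (3); capacity 3 + 8 + 3 = 14.

14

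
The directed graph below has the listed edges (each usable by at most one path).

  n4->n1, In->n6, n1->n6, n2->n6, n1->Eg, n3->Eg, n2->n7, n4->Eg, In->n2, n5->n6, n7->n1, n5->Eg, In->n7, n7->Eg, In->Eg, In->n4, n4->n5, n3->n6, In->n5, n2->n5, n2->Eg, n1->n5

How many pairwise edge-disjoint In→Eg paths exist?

Assign every edge capacity 1; by Menger, the answer equals the max flow.
Path In→Eg (+1); total 1.
Path In→n2→Eg (+1); total 2.
Path In→n4→Eg (+1); total 3.
Path In→n5→Eg (+1); total 4.
Path In→n7→Eg (+1); total 5.
No residual In→Eg path; max flow = 5.
Certifying cut of size 5: {In→Eg, In→n2, In→n4, In→n5, In→n7}.

5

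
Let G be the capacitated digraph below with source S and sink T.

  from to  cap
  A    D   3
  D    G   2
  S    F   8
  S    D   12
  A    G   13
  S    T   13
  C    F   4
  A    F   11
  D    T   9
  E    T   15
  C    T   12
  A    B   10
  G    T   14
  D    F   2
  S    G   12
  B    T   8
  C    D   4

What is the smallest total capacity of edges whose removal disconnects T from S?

36

Augment S→T: bottleneck 13, flow now 13.
Augment S→D→T: bottleneck 9, flow now 22.
Augment S→G→T: bottleneck 12, flow now 34.
Augment S→D→G→T: bottleneck 2, flow now 36.
No augmenting path remains; maximum flow = 36.
By max-flow min-cut, the minimum cut capacity equals the max flow.
In the residual graph, reachable from S: {S, D, F}.
Min-cut edges: S→G (12), S→T (13), D→G (2), D→T (9); capacity 12 + 13 + 2 + 9 = 36.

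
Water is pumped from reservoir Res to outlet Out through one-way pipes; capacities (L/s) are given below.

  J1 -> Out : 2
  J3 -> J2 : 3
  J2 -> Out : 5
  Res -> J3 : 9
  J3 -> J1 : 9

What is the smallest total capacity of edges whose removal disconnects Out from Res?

5

Augment Res→J3→J2→Out: bottleneck 3, flow now 3.
Augment Res→J3→J1→Out: bottleneck 2, flow now 5.
No augmenting path remains; maximum flow = 5.
By max-flow min-cut, the minimum cut capacity equals the max flow.
In the residual graph, reachable from Res: {Res, J3, J1}.
Min-cut edges: J3→J2 (3), J1→Out (2); capacity 3 + 2 = 5.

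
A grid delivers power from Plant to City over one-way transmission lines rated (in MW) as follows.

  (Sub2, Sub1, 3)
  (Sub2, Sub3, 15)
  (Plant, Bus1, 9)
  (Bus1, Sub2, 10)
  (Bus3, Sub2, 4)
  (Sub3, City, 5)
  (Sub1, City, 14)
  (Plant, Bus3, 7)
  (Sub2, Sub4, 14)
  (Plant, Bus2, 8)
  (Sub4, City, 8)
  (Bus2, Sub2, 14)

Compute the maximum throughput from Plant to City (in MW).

Augment Plant→Bus1→Sub2→Sub1→City: bottleneck 3, flow now 3.
Augment Plant→Bus1→Sub2→Sub4→City: bottleneck 6, flow now 9.
Augment Plant→Bus2→Sub2→Sub4→City: bottleneck 2, flow now 11.
Augment Plant→Bus2→Sub2→Sub3→City: bottleneck 5, flow now 16.
No augmenting path remains; maximum flow = 16.
In the residual graph, reachable from Plant: {Plant, Bus1, Bus2, Bus3, Sub2, Sub4, Sub3}.
Min-cut edges: Sub2→Sub1 (3), Sub4→City (8), Sub3→City (5); capacity 3 + 8 + 5 = 16.
This cut is saturated, so no flow can exceed 16.

16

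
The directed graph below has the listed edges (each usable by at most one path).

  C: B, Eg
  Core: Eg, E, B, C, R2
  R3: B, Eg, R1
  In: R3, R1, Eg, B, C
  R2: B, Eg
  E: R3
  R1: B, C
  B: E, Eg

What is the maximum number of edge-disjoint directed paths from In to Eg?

Assign every edge capacity 1; by Menger, the answer equals the max flow.
Path In→Eg (+1); total 1.
Path In→R3→Eg (+1); total 2.
Path In→C→Eg (+1); total 3.
Path In→B→Eg (+1); total 4.
No residual In→Eg path; max flow = 4.
Certifying cut of size 4: {B→Eg, C→Eg, In→Eg, R3→Eg}.

4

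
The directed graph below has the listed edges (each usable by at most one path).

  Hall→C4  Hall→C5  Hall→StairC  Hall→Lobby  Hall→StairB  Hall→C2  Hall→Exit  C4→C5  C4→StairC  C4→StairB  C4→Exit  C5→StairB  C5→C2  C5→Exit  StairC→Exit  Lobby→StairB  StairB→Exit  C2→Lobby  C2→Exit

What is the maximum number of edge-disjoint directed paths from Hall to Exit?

Assign every edge capacity 1; by Menger, the answer equals the max flow.
Path Hall→Exit (+1); total 1.
Path Hall→C4→Exit (+1); total 2.
Path Hall→C5→Exit (+1); total 3.
Path Hall→StairC→Exit (+1); total 4.
Path Hall→StairB→Exit (+1); total 5.
Path Hall→C2→Exit (+1); total 6.
No residual Hall→Exit path; max flow = 6.
Certifying cut of size 6: {Hall→C2, Hall→C4, Hall→C5, Hall→Exit, Hall→StairC, StairB→Exit}.

6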